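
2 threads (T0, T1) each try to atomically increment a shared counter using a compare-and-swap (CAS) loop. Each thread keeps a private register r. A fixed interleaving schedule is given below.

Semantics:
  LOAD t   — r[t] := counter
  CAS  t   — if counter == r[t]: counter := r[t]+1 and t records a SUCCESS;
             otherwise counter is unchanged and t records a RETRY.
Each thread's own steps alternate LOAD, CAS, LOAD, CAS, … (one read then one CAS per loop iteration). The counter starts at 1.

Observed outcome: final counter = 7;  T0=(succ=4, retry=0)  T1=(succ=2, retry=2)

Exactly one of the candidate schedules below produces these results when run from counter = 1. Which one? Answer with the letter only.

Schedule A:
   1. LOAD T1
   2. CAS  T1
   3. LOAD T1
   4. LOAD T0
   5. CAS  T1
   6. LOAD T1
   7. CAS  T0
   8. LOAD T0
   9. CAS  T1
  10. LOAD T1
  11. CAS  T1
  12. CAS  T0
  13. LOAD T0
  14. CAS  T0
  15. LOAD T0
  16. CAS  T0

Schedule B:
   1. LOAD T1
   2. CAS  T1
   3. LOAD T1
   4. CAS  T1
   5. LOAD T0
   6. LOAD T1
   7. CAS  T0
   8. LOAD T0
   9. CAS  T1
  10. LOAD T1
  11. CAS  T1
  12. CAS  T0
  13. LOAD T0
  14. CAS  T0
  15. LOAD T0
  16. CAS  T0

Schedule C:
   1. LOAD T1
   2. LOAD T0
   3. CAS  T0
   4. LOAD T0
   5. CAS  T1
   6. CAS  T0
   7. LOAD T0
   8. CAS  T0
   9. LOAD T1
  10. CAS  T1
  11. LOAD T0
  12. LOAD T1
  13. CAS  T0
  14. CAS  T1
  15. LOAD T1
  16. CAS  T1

C

Simulating candidate C:
1. LOAD T1 → mem=1 r[T1]=1 [LOAD]
2. LOAD T0 → mem=1 r[T0]=1 [LOAD]
3. CAS T0 → mem=2 r[T0]=1 [OK]
4. LOAD T0 → mem=2 r[T0]=2 [LOAD]
5. CAS T1 → mem=2 r[T1]=1 [RETRY]
6. CAS T0 → mem=3 r[T0]=2 [OK]
7. LOAD T0 → mem=3 r[T0]=3 [LOAD]
8. CAS T0 → mem=4 r[T0]=3 [OK]
9. LOAD T1 → mem=4 r[T1]=4 [LOAD]
10. CAS T1 → mem=5 r[T1]=4 [OK]
11. LOAD T0 → mem=5 r[T0]=5 [LOAD]
12. LOAD T1 → mem=5 r[T1]=5 [LOAD]
13. CAS T0 → mem=6 r[T0]=5 [OK]
14. CAS T1 → mem=6 r[T1]=5 [RETRY]
15. LOAD T1 → mem=6 r[T1]=6 [LOAD]
16. CAS T1 → mem=7 r[T1]=6 [OK]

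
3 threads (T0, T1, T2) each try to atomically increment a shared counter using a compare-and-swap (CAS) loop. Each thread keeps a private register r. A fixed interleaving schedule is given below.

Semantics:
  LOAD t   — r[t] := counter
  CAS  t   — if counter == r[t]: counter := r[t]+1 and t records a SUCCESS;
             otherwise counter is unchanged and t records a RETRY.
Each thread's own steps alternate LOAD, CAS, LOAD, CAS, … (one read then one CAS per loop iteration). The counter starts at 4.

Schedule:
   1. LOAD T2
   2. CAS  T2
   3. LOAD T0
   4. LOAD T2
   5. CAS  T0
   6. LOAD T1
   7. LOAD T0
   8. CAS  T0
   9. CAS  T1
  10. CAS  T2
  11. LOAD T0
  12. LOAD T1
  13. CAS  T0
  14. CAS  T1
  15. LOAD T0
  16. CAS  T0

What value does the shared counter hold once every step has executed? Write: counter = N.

counter = 9

   1) LOAD T2:  M=4  r_T2=4
   2) CAS  T2:  M=5  r_T2=4 ✓
   3) LOAD T0:  M=5  r_T0=5
   4) LOAD T2:  M=5  r_T2=5
   5) CAS  T0:  M=6  r_T0=5 ✓
   6) LOAD T1:  M=6  r_T1=6
   7) LOAD T0:  M=6  r_T0=6
   8) CAS  T0:  M=7  r_T0=6 ✓
   9) CAS  T1:  M=7  r_T1=6 ✗
  10) CAS  T2:  M=7  r_T2=5 ✗
  11) LOAD T0:  M=7  r_T0=7
  12) LOAD T1:  M=7  r_T1=7
  13) CAS  T0:  M=8  r_T0=7 ✓
  14) CAS  T1:  M=8  r_T1=7 ✗
  15) LOAD T0:  M=8  r_T0=8
  16) CAS  T0:  M=9  r_T0=8 ✓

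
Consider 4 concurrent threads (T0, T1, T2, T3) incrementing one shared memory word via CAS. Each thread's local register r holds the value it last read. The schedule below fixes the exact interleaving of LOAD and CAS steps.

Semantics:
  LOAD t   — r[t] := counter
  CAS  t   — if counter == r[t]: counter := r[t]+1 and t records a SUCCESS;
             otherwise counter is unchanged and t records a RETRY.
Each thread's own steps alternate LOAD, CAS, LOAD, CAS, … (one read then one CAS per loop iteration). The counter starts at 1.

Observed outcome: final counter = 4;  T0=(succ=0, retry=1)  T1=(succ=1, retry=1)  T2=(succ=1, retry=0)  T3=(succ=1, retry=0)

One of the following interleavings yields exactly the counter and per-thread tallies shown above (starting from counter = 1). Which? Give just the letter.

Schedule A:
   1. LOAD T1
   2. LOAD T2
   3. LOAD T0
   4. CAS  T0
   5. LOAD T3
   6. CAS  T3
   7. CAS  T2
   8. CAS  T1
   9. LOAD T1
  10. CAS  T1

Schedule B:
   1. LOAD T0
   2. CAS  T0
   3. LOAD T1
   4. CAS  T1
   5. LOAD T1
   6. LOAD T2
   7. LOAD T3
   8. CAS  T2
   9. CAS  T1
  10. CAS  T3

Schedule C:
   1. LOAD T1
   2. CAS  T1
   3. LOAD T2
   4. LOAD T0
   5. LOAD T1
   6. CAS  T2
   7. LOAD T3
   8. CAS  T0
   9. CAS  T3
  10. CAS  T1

Simulating candidate C:
#1 T1 reads 1
#2 T1 CAS(1→2) writes; counter now 2
#3 T2 reads 2
#4 T0 reads 2
#5 T1 reads 2
#6 T2 CAS(2→3) writes; counter now 3
#7 T3 reads 3
#8 T0 CAS(2→3) fails; counter now 3
#9 T3 CAS(3→4) writes; counter now 4
#10 T1 CAS(2→3) fails; counter now 4

C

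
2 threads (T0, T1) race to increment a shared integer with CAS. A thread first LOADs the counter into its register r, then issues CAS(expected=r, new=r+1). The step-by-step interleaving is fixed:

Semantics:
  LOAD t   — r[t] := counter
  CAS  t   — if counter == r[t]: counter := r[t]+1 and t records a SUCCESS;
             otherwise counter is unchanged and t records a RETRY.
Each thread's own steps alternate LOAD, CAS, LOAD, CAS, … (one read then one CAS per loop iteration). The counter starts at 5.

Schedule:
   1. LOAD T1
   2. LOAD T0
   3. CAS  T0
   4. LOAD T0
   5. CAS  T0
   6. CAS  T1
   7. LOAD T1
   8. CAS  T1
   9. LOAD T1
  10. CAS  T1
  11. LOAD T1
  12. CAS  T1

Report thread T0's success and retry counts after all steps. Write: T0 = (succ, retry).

T1 LOAD — after: cnt=5, r=5 — load
T0 LOAD — after: cnt=5, r=5 — load
T0 CAS — after: cnt=6, r=5 — ok
T0 LOAD — after: cnt=6, r=6 — load
T0 CAS — after: cnt=7, r=6 — ok
T1 CAS — after: cnt=7, r=5 — retry
T1 LOAD — after: cnt=7, r=7 — load
T1 CAS — after: cnt=8, r=7 — ok
T1 LOAD — after: cnt=8, r=8 — load
T1 CAS — after: cnt=9, r=8 — ok
T1 LOAD — after: cnt=9, r=9 — load
T1 CAS — after: cnt=10, r=9 — ok

T0 = (2, 0)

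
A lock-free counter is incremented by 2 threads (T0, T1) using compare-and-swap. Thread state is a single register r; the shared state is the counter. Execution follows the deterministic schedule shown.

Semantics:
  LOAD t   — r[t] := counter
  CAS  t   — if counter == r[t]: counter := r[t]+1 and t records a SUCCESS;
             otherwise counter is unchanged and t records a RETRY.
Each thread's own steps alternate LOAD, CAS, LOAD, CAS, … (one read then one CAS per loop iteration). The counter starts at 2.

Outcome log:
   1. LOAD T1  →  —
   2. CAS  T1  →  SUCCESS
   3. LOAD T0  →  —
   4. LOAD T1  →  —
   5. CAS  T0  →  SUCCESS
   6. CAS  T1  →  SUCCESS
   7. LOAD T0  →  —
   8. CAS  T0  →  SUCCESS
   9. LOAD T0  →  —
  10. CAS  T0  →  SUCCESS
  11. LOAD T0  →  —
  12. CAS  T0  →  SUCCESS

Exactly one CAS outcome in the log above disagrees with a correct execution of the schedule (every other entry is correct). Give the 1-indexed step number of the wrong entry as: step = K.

step = 6

Correct run:
[1] T1.load  rd  (counter 2, T1.r 2)
[2] T1.cas  hit  (counter 3, T1.r 2)
[3] T0.load  rd  (counter 3, T0.r 3)
[4] T1.load  rd  (counter 3, T1.r 3)
[5] T0.cas  hit  (counter 4, T0.r 3)
[6] T1.cas  miss  (counter 4, T1.r 3)
[7] T0.load  rd  (counter 4, T0.r 4)
[8] T0.cas  hit  (counter 5, T0.r 4)
[9] T0.load  rd  (counter 5, T0.r 5)
[10] T0.cas  hit  (counter 6, T0.r 5)
[11] T0.load  rd  (counter 6, T0.r 6)
[12] T0.cas  hit  (counter 7, T0.r 6)
Log disagrees first at step 6.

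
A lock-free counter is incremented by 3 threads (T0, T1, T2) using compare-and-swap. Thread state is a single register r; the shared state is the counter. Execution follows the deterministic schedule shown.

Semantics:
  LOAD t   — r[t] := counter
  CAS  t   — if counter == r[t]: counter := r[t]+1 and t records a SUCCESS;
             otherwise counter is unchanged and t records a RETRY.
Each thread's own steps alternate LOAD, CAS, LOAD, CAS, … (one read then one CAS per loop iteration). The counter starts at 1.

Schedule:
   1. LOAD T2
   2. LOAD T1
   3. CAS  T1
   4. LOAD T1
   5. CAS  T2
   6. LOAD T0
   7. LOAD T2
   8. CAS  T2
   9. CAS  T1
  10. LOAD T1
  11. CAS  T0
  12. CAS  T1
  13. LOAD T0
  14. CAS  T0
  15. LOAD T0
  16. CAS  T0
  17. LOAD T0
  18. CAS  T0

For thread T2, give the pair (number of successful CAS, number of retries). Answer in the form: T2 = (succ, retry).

   1) LOAD T2:  M=1  r_T2=1
   2) LOAD T1:  M=1  r_T1=1
   3) CAS  T1:  M=2  r_T1=1 ✓
   4) LOAD T1:  M=2  r_T1=2
   5) CAS  T2:  M=2  r_T2=1 ✗
   6) LOAD T0:  M=2  r_T0=2
   7) LOAD T2:  M=2  r_T2=2
   8) CAS  T2:  M=3  r_T2=2 ✓
   9) CAS  T1:  M=3  r_T1=2 ✗
  10) LOAD T1:  M=3  r_T1=3
  11) CAS  T0:  M=3  r_T0=2 ✗
  12) CAS  T1:  M=4  r_T1=3 ✓
  13) LOAD T0:  M=4  r_T0=4
  14) CAS  T0:  M=5  r_T0=4 ✓
  15) LOAD T0:  M=5  r_T0=5
  16) CAS  T0:  M=6  r_T0=5 ✓
  17) LOAD T0:  M=6  r_T0=6
  18) CAS  T0:  M=7  r_T0=6 ✓

T2 = (1, 1)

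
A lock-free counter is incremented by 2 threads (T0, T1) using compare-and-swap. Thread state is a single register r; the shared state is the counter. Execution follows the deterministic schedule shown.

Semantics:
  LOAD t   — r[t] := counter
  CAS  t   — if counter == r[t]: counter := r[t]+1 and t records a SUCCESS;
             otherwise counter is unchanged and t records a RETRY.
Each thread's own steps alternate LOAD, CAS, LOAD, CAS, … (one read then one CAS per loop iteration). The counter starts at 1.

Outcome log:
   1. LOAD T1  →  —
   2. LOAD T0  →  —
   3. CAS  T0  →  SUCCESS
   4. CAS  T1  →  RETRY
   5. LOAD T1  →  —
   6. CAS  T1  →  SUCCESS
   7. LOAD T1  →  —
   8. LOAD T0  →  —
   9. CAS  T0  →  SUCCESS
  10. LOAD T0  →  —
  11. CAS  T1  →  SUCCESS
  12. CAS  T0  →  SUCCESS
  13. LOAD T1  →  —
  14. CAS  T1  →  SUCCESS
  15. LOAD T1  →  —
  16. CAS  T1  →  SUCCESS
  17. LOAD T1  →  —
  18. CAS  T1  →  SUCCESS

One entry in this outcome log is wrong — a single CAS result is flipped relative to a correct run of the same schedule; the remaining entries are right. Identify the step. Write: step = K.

Re-executing:
[1] T1.load  rd  (counter 1, T1.r 1)
[2] T0.load  rd  (counter 1, T0.r 1)
[3] T0.cas  hit  (counter 2, T0.r 1)
[4] T1.cas  miss  (counter 2, T1.r 1)
[5] T1.load  rd  (counter 2, T1.r 2)
[6] T1.cas  hit  (counter 3, T1.r 2)
[7] T1.load  rd  (counter 3, T1.r 3)
[8] T0.load  rd  (counter 3, T0.r 3)
[9] T0.cas  hit  (counter 4, T0.r 3)
[10] T0.load  rd  (counter 4, T0.r 4)
[11] T1.cas  miss  (counter 4, T1.r 3)
[12] T0.cas  hit  (counter 5, T0.r 4)
[13] T1.load  rd  (counter 5, T1.r 5)
[14] T1.cas  hit  (counter 6, T1.r 5)
[15] T1.load  rd  (counter 6, T1.r 6)
[16] T1.cas  hit  (counter 7, T1.r 6)
[17] T1.load  rd  (counter 7, T1.r 7)
[18] T1.cas  hit  (counter 8, T1.r 7)
Mismatch at 11.

step = 11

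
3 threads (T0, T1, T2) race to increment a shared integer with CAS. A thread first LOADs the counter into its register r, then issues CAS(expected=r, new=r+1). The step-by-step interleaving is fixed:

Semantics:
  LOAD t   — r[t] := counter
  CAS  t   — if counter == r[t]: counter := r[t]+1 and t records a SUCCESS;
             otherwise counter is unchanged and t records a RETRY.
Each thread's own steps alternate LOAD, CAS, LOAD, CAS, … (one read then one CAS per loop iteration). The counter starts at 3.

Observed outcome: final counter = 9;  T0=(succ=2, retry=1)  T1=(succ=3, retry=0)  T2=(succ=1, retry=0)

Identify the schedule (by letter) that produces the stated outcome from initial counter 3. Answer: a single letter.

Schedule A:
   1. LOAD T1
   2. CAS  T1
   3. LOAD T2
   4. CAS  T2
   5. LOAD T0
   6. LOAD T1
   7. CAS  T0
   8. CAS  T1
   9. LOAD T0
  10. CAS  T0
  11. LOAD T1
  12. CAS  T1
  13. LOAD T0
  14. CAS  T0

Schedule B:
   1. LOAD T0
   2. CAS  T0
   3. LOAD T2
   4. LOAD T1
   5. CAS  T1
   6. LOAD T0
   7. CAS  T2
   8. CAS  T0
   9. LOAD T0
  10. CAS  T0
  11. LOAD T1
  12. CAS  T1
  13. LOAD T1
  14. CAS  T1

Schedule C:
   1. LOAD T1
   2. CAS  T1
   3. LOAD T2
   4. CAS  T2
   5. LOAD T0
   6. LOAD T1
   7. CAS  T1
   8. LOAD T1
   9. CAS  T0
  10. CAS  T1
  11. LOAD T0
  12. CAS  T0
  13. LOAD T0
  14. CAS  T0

C

Simulating candidate C:
1. LOAD T1 → mem=3 r[T1]=3 [LOAD]
2. CAS T1 → mem=4 r[T1]=3 [OK]
3. LOAD T2 → mem=4 r[T2]=4 [LOAD]
4. CAS T2 → mem=5 r[T2]=4 [OK]
5. LOAD T0 → mem=5 r[T0]=5 [LOAD]
6. LOAD T1 → mem=5 r[T1]=5 [LOAD]
7. CAS T1 → mem=6 r[T1]=5 [OK]
8. LOAD T1 → mem=6 r[T1]=6 [LOAD]
9. CAS T0 → mem=6 r[T0]=5 [RETRY]
10. CAS T1 → mem=7 r[T1]=6 [OK]
11. LOAD T0 → mem=7 r[T0]=7 [LOAD]
12. CAS T0 → mem=8 r[T0]=7 [OK]
13. LOAD T0 → mem=8 r[T0]=8 [LOAD]
14. CAS T0 → mem=9 r[T0]=8 [OK]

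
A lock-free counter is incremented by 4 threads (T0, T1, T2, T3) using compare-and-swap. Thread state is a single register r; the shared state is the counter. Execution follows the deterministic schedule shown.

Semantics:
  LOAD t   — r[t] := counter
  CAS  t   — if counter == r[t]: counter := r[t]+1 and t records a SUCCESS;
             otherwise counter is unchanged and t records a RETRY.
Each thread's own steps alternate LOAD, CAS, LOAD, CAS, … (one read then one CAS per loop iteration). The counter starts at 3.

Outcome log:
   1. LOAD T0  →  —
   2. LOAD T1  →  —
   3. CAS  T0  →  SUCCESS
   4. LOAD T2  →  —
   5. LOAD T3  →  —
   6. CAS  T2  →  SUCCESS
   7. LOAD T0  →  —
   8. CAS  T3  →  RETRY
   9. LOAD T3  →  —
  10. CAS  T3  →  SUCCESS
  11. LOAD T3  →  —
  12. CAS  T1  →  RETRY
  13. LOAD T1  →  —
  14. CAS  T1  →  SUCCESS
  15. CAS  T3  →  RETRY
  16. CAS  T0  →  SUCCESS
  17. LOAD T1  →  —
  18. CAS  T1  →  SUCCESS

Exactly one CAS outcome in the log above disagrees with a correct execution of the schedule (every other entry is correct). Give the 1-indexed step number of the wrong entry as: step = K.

step = 16

Correct run:
   1) LOAD T0:  M=3  r_T0=3
   2) LOAD T1:  M=3  r_T1=3
   3) CAS  T0:  M=4  r_T0=3 ✓
   4) LOAD T2:  M=4  r_T2=4
   5) LOAD T3:  M=4  r_T3=4
   6) CAS  T2:  M=5  r_T2=4 ✓
   7) LOAD T0:  M=5  r_T0=5
   8) CAS  T3:  M=5  r_T3=4 ✗
   9) LOAD T3:  M=5  r_T3=5
  10) CAS  T3:  M=6  r_T3=5 ✓
  11) LOAD T3:  M=6  r_T3=6
  12) CAS  T1:  M=6  r_T1=3 ✗
  13) LOAD T1:  M=6  r_T1=6
  14) CAS  T1:  M=7  r_T1=6 ✓
  15) CAS  T3:  M=7  r_T3=6 ✗
  16) CAS  T0:  M=7  r_T0=5 ✗
  17) LOAD T1:  M=7  r_T1=7
  18) CAS  T1:  M=8  r_T1=7 ✓
Mismatch at 16.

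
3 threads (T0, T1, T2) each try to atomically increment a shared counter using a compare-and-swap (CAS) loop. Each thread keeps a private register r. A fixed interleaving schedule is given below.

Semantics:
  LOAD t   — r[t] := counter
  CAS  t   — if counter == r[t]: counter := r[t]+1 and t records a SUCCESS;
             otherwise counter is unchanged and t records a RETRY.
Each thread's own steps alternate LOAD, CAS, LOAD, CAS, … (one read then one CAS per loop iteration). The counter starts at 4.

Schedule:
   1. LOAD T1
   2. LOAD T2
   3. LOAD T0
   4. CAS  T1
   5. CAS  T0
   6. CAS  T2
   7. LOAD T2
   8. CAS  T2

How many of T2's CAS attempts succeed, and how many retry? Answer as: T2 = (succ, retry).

T1 LOAD — after: cnt=4, r=4 — load
T2 LOAD — after: cnt=4, r=4 — load
T0 LOAD — after: cnt=4, r=4 — load
T1 CAS — after: cnt=5, r=4 — ok
T0 CAS — after: cnt=5, r=4 — retry
T2 CAS — after: cnt=5, r=4 — retry
T2 LOAD — after: cnt=5, r=5 — load
T2 CAS — after: cnt=6, r=5 — ok

T2 = (1, 1)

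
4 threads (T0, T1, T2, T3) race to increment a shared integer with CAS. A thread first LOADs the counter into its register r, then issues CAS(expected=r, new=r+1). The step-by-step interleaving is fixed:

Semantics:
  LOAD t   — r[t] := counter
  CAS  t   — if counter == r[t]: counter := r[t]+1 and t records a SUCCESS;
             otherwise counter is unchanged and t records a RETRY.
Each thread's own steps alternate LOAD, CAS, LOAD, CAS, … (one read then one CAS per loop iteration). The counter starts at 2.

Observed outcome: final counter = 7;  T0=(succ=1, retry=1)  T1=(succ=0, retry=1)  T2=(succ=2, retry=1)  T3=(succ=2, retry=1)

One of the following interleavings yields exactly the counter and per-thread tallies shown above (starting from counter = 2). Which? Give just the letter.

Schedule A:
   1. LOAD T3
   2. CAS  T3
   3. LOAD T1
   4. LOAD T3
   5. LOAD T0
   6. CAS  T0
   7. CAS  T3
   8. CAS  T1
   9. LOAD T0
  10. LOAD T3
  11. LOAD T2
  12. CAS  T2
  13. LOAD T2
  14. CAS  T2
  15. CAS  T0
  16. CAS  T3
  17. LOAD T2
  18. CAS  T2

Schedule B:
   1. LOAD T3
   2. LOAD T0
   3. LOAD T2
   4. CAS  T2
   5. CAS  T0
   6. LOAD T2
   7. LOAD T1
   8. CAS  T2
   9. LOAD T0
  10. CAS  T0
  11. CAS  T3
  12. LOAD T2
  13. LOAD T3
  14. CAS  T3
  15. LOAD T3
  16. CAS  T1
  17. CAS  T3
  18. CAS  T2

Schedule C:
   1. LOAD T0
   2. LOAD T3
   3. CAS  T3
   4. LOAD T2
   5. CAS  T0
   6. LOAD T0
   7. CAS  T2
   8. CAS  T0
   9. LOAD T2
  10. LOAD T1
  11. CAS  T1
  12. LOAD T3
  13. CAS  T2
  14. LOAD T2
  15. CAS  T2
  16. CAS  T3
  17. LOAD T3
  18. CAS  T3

Simulating candidate B:
#1 T3 reads 2
#2 T0 reads 2
#3 T2 reads 2
#4 T2 CAS(2→3) writes; counter now 3
#5 T0 CAS(2→3) fails; counter now 3
#6 T2 reads 3
#7 T1 reads 3
#8 T2 CAS(3→4) writes; counter now 4
#9 T0 reads 4
#10 T0 CAS(4→5) writes; counter now 5
#11 T3 CAS(2→3) fails; counter now 5
#12 T2 reads 5
#13 T3 reads 5
#14 T3 CAS(5→6) writes; counter now 6
#15 T3 reads 6
#16 T1 CAS(3→4) fails; counter now 6
#17 T3 CAS(6→7) writes; counter now 7
#18 T2 CAS(5→6) fails; counter now 7

B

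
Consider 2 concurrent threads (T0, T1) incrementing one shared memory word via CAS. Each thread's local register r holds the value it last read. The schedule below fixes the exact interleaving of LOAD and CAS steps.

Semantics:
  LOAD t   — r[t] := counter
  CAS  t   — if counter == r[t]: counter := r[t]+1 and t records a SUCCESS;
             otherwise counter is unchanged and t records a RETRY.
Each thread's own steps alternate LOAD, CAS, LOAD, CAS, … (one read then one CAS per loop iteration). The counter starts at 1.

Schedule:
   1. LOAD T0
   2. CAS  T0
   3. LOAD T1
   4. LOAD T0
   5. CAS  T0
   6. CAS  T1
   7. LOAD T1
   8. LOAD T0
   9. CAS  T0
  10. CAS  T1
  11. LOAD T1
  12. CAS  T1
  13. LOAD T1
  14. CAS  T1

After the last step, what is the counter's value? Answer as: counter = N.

counter = 6

[1] T0.load  rd  (counter 1, T0.r 1)
[2] T0.cas  hit  (counter 2, T0.r 1)
[3] T1.load  rd  (counter 2, T1.r 2)
[4] T0.load  rd  (counter 2, T0.r 2)
[5] T0.cas  hit  (counter 3, T0.r 2)
[6] T1.cas  miss  (counter 3, T1.r 2)
[7] T1.load  rd  (counter 3, T1.r 3)
[8] T0.load  rd  (counter 3, T0.r 3)
[9] T0.cas  hit  (counter 4, T0.r 3)
[10] T1.cas  miss  (counter 4, T1.r 3)
[11] T1.load  rd  (counter 4, T1.r 4)
[12] T1.cas  hit  (counter 5, T1.r 4)
[13] T1.load  rd  (counter 5, T1.r 5)
[14] T1.cas  hit  (counter 6, T1.r 5)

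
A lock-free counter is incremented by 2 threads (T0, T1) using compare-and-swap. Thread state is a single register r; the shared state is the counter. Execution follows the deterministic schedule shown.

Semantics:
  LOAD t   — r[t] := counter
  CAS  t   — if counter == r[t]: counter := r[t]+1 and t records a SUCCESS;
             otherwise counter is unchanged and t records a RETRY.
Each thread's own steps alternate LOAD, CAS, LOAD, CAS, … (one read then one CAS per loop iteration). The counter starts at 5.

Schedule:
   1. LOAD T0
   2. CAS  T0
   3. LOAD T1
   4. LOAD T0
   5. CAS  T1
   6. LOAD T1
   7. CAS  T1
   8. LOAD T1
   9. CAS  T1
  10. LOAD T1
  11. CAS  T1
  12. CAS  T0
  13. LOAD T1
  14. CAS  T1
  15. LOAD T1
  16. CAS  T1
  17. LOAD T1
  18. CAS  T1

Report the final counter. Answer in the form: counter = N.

step 1: T0 LOAD ⇒ load; ctr=5 reg=5
step 2: T0 CAS ⇒ ok; ctr=6 reg=5
step 3: T1 LOAD ⇒ load; ctr=6 reg=6
step 4: T0 LOAD ⇒ load; ctr=6 reg=6
step 5: T1 CAS ⇒ ok; ctr=7 reg=6
step 6: T1 LOAD ⇒ load; ctr=7 reg=7
step 7: T1 CAS ⇒ ok; ctr=8 reg=7
step 8: T1 LOAD ⇒ load; ctr=8 reg=8
step 9: T1 CAS ⇒ ok; ctr=9 reg=8
step 10: T1 LOAD ⇒ load; ctr=9 reg=9
step 11: T1 CAS ⇒ ok; ctr=10 reg=9
step 12: T0 CAS ⇒ retry; ctr=10 reg=6
step 13: T1 LOAD ⇒ load; ctr=10 reg=10
step 14: T1 CAS ⇒ ok; ctr=11 reg=10
step 15: T1 LOAD ⇒ load; ctr=11 reg=11
step 16: T1 CAS ⇒ ok; ctr=12 reg=11
step 17: T1 LOAD ⇒ load; ctr=12 reg=12
step 18: T1 CAS ⇒ ok; ctr=13 reg=12

counter = 13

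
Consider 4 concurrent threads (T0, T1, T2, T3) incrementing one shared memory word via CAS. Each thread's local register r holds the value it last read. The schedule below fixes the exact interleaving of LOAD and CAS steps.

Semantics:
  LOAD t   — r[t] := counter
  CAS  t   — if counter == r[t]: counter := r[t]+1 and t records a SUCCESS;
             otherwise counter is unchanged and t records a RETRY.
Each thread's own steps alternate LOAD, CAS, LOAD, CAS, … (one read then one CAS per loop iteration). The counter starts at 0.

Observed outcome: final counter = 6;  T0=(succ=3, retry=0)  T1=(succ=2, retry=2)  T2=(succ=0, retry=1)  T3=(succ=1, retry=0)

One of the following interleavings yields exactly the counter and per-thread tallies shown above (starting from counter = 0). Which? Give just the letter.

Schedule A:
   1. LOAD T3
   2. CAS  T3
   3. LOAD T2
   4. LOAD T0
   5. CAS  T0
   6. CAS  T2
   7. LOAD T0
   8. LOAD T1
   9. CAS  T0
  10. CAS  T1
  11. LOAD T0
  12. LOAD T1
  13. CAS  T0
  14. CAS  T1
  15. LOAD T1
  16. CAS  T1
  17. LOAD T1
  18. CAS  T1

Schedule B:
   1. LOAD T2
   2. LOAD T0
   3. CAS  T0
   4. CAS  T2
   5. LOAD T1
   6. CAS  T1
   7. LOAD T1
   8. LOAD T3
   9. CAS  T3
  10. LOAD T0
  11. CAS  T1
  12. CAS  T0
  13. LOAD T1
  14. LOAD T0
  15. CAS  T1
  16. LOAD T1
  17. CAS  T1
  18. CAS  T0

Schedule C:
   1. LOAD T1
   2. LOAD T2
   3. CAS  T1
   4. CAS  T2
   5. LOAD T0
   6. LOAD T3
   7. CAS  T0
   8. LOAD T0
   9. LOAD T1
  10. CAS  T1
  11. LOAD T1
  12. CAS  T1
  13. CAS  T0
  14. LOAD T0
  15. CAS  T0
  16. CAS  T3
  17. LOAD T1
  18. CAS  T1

A

Tracing schedule A:
T3 LOAD — after: cnt=0, r=0 — load
T3 CAS — after: cnt=1, r=0 — ok
T2 LOAD — after: cnt=1, r=1 — load
T0 LOAD — after: cnt=1, r=1 — load
T0 CAS — after: cnt=2, r=1 — ok
T2 CAS — after: cnt=2, r=1 — retry
T0 LOAD — after: cnt=2, r=2 — load
T1 LOAD — after: cnt=2, r=2 — load
T0 CAS — after: cnt=3, r=2 — ok
T1 CAS — after: cnt=3, r=2 — retry
T0 LOAD — after: cnt=3, r=3 — load
T1 LOAD — after: cnt=3, r=3 — load
T0 CAS — after: cnt=4, r=3 — ok
T1 CAS — after: cnt=4, r=3 — retry
T1 LOAD — after: cnt=4, r=4 — load
T1 CAS — after: cnt=5, r=4 — ok
T1 LOAD — after: cnt=5, r=5 — load
T1 CAS — after: cnt=6, r=5 — ok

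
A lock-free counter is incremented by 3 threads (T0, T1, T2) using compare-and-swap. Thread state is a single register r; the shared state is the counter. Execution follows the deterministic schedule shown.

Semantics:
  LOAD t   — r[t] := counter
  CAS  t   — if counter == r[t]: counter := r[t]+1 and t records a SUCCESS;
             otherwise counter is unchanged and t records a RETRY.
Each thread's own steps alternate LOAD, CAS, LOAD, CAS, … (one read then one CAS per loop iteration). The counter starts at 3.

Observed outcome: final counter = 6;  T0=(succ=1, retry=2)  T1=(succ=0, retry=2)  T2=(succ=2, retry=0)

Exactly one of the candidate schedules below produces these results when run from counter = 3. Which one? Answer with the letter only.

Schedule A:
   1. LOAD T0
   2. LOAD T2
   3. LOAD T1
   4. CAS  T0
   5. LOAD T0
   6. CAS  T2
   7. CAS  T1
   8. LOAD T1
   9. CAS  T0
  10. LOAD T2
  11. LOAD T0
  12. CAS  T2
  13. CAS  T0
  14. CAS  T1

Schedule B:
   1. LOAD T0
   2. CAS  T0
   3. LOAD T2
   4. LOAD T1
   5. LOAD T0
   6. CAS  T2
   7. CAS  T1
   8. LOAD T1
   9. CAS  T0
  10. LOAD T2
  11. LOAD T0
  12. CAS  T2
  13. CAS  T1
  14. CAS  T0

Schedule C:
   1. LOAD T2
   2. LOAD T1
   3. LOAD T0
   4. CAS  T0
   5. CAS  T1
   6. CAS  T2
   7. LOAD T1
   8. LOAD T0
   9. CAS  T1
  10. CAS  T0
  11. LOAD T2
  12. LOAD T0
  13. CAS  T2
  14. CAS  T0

B

Run B:
[1] T0.load  rd  (counter 3, T0.r 3)
[2] T0.cas  hit  (counter 4, T0.r 3)
[3] T2.load  rd  (counter 4, T2.r 4)
[4] T1.load  rd  (counter 4, T1.r 4)
[5] T0.load  rd  (counter 4, T0.r 4)
[6] T2.cas  hit  (counter 5, T2.r 4)
[7] T1.cas  miss  (counter 5, T1.r 4)
[8] T1.load  rd  (counter 5, T1.r 5)
[9] T0.cas  miss  (counter 5, T0.r 4)
[10] T2.load  rd  (counter 5, T2.r 5)
[11] T0.load  rd  (counter 5, T0.r 5)
[12] T2.cas  hit  (counter 6, T2.r 5)
[13] T1.cas  miss  (counter 6, T1.r 5)
[14] T0.cas  miss  (counter 6, T0.r 5)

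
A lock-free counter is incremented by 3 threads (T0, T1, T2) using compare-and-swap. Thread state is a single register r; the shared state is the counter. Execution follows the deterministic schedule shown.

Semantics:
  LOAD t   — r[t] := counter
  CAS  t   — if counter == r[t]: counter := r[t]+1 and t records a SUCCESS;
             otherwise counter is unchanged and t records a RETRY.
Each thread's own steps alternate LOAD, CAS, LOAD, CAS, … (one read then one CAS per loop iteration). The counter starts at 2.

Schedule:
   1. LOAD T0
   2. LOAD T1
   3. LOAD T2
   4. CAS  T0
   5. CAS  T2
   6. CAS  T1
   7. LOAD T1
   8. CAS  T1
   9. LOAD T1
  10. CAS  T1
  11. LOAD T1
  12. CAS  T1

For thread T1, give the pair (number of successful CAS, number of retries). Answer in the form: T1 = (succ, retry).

T1 = (3, 1)

[1] T0.load  rd  (counter 2, T0.r 2)
[2] T1.load  rd  (counter 2, T1.r 2)
[3] T2.load  rd  (counter 2, T2.r 2)
[4] T0.cas  hit  (counter 3, T0.r 2)
[5] T2.cas  miss  (counter 3, T2.r 2)
[6] T1.cas  miss  (counter 3, T1.r 2)
[7] T1.load  rd  (counter 3, T1.r 3)
[8] T1.cas  hit  (counter 4, T1.r 3)
[9] T1.load  rd  (counter 4, T1.r 4)
[10] T1.cas  hit  (counter 5, T1.r 4)
[11] T1.load  rd  (counter 5, T1.r 5)
[12] T1.cas  hit  (counter 6, T1.r 5)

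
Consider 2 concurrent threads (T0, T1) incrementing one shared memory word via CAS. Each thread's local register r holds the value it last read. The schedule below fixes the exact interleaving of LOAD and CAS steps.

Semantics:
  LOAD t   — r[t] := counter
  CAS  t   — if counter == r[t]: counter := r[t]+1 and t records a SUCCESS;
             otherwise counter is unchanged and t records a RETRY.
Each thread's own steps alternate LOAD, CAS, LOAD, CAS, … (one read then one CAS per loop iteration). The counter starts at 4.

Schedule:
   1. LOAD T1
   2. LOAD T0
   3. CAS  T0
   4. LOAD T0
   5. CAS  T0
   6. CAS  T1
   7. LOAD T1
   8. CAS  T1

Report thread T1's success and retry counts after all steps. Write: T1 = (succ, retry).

T1 = (1, 1)

   1) LOAD T1:  M=4  r_T1=4
   2) LOAD T0:  M=4  r_T0=4
   3) CAS  T0:  M=5  r_T0=4 ✓
   4) LOAD T0:  M=5  r_T0=5
   5) CAS  T0:  M=6  r_T0=5 ✓
   6) CAS  T1:  M=6  r_T1=4 ✗
   7) LOAD T1:  M=6  r_T1=6
   8) CAS  T1:  M=7  r_T1=6 ✓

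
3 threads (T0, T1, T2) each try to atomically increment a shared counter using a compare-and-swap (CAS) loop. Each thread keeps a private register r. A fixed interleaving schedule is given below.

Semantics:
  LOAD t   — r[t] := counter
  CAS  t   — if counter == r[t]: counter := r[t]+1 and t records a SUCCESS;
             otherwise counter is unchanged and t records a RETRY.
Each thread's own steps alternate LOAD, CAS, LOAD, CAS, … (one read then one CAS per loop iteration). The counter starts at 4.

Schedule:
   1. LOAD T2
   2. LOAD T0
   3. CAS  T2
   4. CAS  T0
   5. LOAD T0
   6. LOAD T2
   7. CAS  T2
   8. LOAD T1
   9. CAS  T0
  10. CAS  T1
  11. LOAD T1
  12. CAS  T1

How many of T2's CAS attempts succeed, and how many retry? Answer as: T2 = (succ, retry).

step 1: T2 LOAD ⇒ load; ctr=4 reg=4
step 2: T0 LOAD ⇒ load; ctr=4 reg=4
step 3: T2 CAS ⇒ ok; ctr=5 reg=4
step 4: T0 CAS ⇒ retry; ctr=5 reg=4
step 5: T0 LOAD ⇒ load; ctr=5 reg=5
step 6: T2 LOAD ⇒ load; ctr=5 reg=5
step 7: T2 CAS ⇒ ok; ctr=6 reg=5
step 8: T1 LOAD ⇒ load; ctr=6 reg=6
step 9: T0 CAS ⇒ retry; ctr=6 reg=5
step 10: T1 CAS ⇒ ok; ctr=7 reg=6
step 11: T1 LOAD ⇒ load; ctr=7 reg=7
step 12: T1 CAS ⇒ ok; ctr=8 reg=7

T2 = (2, 0)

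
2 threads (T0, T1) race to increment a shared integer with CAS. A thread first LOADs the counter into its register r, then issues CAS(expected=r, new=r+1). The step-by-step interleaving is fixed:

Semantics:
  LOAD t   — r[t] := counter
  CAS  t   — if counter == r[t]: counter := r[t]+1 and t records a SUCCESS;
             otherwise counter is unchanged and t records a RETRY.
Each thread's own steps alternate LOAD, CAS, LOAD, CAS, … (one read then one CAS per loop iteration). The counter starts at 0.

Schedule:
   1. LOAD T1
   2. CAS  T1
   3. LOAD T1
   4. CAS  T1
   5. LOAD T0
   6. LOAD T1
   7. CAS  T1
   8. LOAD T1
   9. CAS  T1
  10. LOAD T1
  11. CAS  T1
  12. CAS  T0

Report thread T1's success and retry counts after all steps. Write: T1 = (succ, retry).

   1) LOAD T1:  M=0  r_T1=0
   2) CAS  T1:  M=1  r_T1=0 ✓
   3) LOAD T1:  M=1  r_T1=1
   4) CAS  T1:  M=2  r_T1=1 ✓
   5) LOAD T0:  M=2  r_T0=2
   6) LOAD T1:  M=2  r_T1=2
   7) CAS  T1:  M=3  r_T1=2 ✓
   8) LOAD T1:  M=3  r_T1=3
   9) CAS  T1:  M=4  r_T1=3 ✓
  10) LOAD T1:  M=4  r_T1=4
  11) CAS  T1:  M=5  r_T1=4 ✓
  12) CAS  T0:  M=5  r_T0=2 ✗

T1 = (5, 0)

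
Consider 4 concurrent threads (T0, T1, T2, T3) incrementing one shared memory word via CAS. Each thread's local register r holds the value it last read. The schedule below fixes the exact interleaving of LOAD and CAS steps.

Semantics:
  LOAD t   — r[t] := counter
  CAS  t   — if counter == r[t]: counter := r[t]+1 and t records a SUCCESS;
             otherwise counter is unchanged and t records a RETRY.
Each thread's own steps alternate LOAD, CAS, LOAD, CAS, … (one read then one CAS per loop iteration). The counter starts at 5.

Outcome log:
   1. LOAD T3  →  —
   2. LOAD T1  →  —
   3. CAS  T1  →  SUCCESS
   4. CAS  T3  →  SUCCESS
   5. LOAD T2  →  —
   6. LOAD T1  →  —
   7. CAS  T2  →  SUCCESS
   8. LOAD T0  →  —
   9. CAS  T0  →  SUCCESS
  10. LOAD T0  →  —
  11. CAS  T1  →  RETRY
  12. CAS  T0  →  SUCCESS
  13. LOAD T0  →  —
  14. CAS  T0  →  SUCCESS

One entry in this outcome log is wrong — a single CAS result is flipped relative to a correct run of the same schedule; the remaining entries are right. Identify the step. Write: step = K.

step = 4

Correct run:
1. LOAD T3 → mem=5 r[T3]=5 [LOAD]
2. LOAD T1 → mem=5 r[T1]=5 [LOAD]
3. CAS T1 → mem=6 r[T1]=5 [OK]
4. CAS T3 → mem=6 r[T3]=5 [RETRY]
5. LOAD T2 → mem=6 r[T2]=6 [LOAD]
6. LOAD T1 → mem=6 r[T1]=6 [LOAD]
7. CAS T2 → mem=7 r[T2]=6 [OK]
8. LOAD T0 → mem=7 r[T0]=7 [LOAD]
9. CAS T0 → mem=8 r[T0]=7 [OK]
10. LOAD T0 → mem=8 r[T0]=8 [LOAD]
11. CAS T1 → mem=8 r[T1]=6 [RETRY]
12. CAS T0 → mem=9 r[T0]=8 [OK]
13. LOAD T0 → mem=9 r[T0]=9 [LOAD]
14. CAS T0 → mem=10 r[T0]=9 [OK]
Mismatch at 4.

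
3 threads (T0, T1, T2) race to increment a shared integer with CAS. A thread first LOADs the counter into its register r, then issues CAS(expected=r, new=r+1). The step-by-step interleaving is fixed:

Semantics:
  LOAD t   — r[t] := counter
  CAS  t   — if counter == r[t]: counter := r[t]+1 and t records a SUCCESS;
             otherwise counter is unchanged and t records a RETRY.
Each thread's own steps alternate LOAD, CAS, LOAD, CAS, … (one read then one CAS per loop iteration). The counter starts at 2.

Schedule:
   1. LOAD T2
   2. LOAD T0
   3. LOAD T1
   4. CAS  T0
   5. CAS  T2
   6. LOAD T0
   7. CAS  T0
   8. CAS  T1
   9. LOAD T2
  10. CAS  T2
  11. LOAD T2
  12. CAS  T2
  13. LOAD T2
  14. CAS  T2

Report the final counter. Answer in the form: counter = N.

counter = 7

1. LOAD T2 → mem=2 r[T2]=2 [LOAD]
2. LOAD T0 → mem=2 r[T0]=2 [LOAD]
3. LOAD T1 → mem=2 r[T1]=2 [LOAD]
4. CAS T0 → mem=3 r[T0]=2 [OK]
5. CAS T2 → mem=3 r[T2]=2 [RETRY]
6. LOAD T0 → mem=3 r[T0]=3 [LOAD]
7. CAS T0 → mem=4 r[T0]=3 [OK]
8. CAS T1 → mem=4 r[T1]=2 [RETRY]
9. LOAD T2 → mem=4 r[T2]=4 [LOAD]
10. CAS T2 → mem=5 r[T2]=4 [OK]
11. LOAD T2 → mem=5 r[T2]=5 [LOAD]
12. CAS T2 → mem=6 r[T2]=5 [OK]
13. LOAD T2 → mem=6 r[T2]=6 [LOAD]
14. CAS T2 → mem=7 r[T2]=6 [OK]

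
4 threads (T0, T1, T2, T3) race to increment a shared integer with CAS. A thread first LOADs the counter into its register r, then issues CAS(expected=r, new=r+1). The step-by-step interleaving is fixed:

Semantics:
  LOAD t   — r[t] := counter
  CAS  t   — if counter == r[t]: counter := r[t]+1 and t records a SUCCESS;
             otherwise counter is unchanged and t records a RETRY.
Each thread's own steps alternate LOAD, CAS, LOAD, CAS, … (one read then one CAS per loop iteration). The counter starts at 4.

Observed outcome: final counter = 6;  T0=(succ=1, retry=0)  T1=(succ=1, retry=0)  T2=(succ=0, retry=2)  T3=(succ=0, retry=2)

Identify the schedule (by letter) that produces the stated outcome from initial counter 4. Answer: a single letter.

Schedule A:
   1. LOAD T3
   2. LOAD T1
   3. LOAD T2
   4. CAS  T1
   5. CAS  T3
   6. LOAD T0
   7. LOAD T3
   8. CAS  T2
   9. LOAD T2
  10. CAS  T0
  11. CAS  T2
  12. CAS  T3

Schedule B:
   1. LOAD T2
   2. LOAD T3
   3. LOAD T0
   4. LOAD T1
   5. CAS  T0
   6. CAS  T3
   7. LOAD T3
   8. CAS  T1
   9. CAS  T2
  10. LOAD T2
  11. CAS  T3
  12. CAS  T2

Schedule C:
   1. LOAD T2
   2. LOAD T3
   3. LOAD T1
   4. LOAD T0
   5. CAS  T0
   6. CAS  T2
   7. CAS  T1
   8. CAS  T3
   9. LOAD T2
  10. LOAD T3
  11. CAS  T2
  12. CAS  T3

A

Simulating candidate A:
   1) LOAD T3:  M=4  r_T3=4
   2) LOAD T1:  M=4  r_T1=4
   3) LOAD T2:  M=4  r_T2=4
   4) CAS  T1:  M=5  r_T1=4 ✓
   5) CAS  T3:  M=5  r_T3=4 ✗
   6) LOAD T0:  M=5  r_T0=5
   7) LOAD T3:  M=5  r_T3=5
   8) CAS  T2:  M=5  r_T2=4 ✗
   9) LOAD T2:  M=5  r_T2=5
  10) CAS  T0:  M=6  r_T0=5 ✓
  11) CAS  T2:  M=6  r_T2=5 ✗
  12) CAS  T3:  M=6  r_T3=5 ✗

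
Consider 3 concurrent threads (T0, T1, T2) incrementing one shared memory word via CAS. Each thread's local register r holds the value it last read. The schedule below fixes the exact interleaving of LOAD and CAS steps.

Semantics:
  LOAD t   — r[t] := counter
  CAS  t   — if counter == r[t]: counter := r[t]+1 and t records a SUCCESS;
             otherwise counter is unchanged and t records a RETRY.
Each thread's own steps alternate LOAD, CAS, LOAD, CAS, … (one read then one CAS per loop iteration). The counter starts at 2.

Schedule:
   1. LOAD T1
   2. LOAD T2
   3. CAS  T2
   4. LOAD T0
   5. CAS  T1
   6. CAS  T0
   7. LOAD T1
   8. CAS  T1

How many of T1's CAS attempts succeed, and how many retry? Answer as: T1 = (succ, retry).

1. LOAD T1 → mem=2 r[T1]=2 [LOAD]
2. LOAD T2 → mem=2 r[T2]=2 [LOAD]
3. CAS T2 → mem=3 r[T2]=2 [OK]
4. LOAD T0 → mem=3 r[T0]=3 [LOAD]
5. CAS T1 → mem=3 r[T1]=2 [RETRY]
6. CAS T0 → mem=4 r[T0]=3 [OK]
7. LOAD T1 → mem=4 r[T1]=4 [LOAD]
8. CAS T1 → mem=5 r[T1]=4 [OK]

T1 = (1, 1)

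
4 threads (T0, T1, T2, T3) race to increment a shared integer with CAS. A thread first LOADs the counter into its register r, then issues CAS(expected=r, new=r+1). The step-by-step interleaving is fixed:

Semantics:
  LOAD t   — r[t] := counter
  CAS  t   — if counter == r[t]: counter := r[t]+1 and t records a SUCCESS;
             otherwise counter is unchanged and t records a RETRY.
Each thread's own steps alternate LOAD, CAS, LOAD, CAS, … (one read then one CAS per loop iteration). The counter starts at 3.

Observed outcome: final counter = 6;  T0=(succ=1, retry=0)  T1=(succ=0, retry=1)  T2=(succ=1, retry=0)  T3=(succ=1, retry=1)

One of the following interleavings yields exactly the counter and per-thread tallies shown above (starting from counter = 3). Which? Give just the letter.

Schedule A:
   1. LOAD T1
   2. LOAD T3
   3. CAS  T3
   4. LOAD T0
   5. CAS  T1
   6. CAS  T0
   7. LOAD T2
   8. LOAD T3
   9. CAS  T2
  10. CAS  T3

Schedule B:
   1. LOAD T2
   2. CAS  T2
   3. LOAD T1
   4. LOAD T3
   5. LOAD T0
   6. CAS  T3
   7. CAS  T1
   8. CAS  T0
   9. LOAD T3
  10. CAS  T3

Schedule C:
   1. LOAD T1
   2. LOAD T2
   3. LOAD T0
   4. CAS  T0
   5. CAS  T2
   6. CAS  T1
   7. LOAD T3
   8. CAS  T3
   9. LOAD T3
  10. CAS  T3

A

Tracing schedule A:
   1) LOAD T1:  M=3  r_T1=3
   2) LOAD T3:  M=3  r_T3=3
   3) CAS  T3:  M=4  r_T3=3 ✓
   4) LOAD T0:  M=4  r_T0=4
   5) CAS  T1:  M=4  r_T1=3 ✗
   6) CAS  T0:  M=5  r_T0=4 ✓
   7) LOAD T2:  M=5  r_T2=5
   8) LOAD T3:  M=5  r_T3=5
   9) CAS  T2:  M=6  r_T2=5 ✓
  10) CAS  T3:  M=6  r_T3=5 ✗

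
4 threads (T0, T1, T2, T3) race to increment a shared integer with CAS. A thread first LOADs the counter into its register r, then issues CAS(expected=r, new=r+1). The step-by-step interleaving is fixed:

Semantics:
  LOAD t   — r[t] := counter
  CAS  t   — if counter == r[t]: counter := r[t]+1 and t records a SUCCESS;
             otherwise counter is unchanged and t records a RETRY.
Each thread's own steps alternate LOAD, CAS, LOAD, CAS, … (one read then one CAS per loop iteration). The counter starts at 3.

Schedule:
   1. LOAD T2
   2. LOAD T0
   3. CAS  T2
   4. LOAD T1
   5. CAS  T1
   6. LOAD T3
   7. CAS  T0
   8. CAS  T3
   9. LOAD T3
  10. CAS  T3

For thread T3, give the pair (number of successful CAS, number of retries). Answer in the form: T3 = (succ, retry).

[1] T2.load  rd  (counter 3, T2.r 3)
[2] T0.load  rd  (counter 3, T0.r 3)
[3] T2.cas  hit  (counter 4, T2.r 3)
[4] T1.load  rd  (counter 4, T1.r 4)
[5] T1.cas  hit  (counter 5, T1.r 4)
[6] T3.load  rd  (counter 5, T3.r 5)
[7] T0.cas  miss  (counter 5, T0.r 3)
[8] T3.cas  hit  (counter 6, T3.r 5)
[9] T3.load  rd  (counter 6, T3.r 6)
[10] T3.cas  hit  (counter 7, T3.r 6)

T3 = (2, 0)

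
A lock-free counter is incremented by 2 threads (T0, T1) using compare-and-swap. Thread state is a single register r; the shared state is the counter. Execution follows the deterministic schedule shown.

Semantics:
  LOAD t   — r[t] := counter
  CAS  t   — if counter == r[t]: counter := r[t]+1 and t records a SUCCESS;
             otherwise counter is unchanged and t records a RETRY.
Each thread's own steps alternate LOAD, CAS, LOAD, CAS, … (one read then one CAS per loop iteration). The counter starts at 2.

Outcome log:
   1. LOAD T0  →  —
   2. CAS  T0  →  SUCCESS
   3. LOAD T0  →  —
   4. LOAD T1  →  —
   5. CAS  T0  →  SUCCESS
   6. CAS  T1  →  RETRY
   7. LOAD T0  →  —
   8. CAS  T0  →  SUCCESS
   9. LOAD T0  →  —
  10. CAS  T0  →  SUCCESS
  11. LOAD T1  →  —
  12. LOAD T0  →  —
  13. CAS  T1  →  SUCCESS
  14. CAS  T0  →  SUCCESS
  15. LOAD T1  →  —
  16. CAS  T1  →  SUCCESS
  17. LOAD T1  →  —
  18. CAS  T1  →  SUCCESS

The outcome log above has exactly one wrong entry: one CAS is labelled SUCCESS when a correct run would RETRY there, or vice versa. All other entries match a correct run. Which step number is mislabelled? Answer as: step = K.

Reference trace:
   1) LOAD T0:  M=2  r_T0=2
   2) CAS  T0:  M=3  r_T0=2 ✓
   3) LOAD T0:  M=3  r_T0=3
   4) LOAD T1:  M=3  r_T1=3
   5) CAS  T0:  M=4  r_T0=3 ✓
   6) CAS  T1:  M=4  r_T1=3 ✗
   7) LOAD T0:  M=4  r_T0=4
   8) CAS  T0:  M=5  r_T0=4 ✓
   9) LOAD T0:  M=5  r_T0=5
  10) CAS  T0:  M=6  r_T0=5 ✓
  11) LOAD T1:  M=6  r_T1=6
  12) LOAD T0:  M=6  r_T0=6
  13) CAS  T1:  M=7  r_T1=6 ✓
  14) CAS  T0:  M=7  r_T0=6 ✗
  15) LOAD T1:  M=7  r_T1=7
  16) CAS  T1:  M=8  r_T1=7 ✓
  17) LOAD T1:  M=8  r_T1=8
  18) CAS  T1:  M=9  r_T1=8 ✓
Flip is step 14.

step = 14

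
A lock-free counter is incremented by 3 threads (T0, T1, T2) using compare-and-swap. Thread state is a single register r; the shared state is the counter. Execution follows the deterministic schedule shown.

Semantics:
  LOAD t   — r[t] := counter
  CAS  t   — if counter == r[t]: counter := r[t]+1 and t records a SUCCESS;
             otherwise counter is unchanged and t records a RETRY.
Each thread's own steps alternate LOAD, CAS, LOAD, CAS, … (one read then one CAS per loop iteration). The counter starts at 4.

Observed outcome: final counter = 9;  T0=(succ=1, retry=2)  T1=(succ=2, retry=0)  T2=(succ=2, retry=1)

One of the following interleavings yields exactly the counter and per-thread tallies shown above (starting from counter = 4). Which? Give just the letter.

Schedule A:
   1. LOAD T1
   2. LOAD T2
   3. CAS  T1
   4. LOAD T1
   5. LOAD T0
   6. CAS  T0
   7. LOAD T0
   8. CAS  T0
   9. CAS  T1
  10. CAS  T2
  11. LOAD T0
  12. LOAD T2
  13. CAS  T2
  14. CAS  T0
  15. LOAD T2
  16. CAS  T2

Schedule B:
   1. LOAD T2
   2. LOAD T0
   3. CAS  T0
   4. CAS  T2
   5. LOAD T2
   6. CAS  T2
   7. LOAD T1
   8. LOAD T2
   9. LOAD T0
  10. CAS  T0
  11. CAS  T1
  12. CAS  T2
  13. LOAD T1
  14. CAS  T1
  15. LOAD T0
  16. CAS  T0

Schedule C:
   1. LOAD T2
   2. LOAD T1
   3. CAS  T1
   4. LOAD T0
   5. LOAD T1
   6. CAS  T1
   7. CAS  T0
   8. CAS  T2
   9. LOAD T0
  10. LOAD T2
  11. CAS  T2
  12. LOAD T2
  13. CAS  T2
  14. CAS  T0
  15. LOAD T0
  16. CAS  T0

C

Tracing schedule C:
#1 T2 reads 4
#2 T1 reads 4
#3 T1 CAS(4→5) writes; counter now 5
#4 T0 reads 5
#5 T1 reads 5
#6 T1 CAS(5→6) writes; counter now 6
#7 T0 CAS(5→6) fails; counter now 6
#8 T2 CAS(4→5) fails; counter now 6
#9 T0 reads 6
#10 T2 reads 6
#11 T2 CAS(6→7) writes; counter now 7
#12 T2 reads 7
#13 T2 CAS(7→8) writes; counter now 8
#14 T0 CAS(6→7) fails; counter now 8
#15 T0 reads 8
#16 T0 CAS(8→9) writes; counter now 9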